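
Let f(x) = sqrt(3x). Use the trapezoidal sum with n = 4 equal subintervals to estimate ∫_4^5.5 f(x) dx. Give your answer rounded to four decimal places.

Δx = (5.5 − 4)/4 = 0.375.
f(4) ≈ 3.4641, f(4.375) ≈ 3.6228, f(4.75) ≈ 3.7749, f(5.125) ≈ 3.9211, f(5.5) ≈ 4.0620.
T_4 = (Δx/2)·[f(x_0) + 2f(x_1) + 2f(x_2) + 2f(x_3) + f(x_4)].
Sum ≈ 5.6557.

5.6557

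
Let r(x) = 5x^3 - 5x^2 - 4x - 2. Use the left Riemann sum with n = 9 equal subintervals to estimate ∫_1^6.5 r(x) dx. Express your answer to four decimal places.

1349.7860

Δx = (6.5 − 1)/9 = 11/18.
Left endpoints: 1, 29/18, 20/9, 17/6, 31/9, 73/18, 14/3, 95/18, 53/9.
r(1) = -6, r(29/18) = -2993/5832, r(20/9) = 14062/729, r(17/6) = 13015/216, r(31/9) = 94208/729, r(73/18) = 1359203/5832, r(14/3) = 10222/27, r(95/18) = 3339841/5832, r(53/9) = 599350/729.
Sum = Δx · [r(1) + r(29/18) + r(20/9) + ...].
Sum ≈ 1349.7860.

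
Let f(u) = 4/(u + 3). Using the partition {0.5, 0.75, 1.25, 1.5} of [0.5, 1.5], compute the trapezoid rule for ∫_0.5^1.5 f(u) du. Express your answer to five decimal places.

Subinterval widths: 0.25, 0.5, 0.25.
f(0.5) = 8/7, f(0.75) = 16/15, f(1.25) = 16/17, f(1.5) = 8/9.
On each subinterval the trapezoid contributes (Δu_i/2)·[f(u_{i-1}) + f(u_i)].
Sum ≈ 1.00691.

1.00691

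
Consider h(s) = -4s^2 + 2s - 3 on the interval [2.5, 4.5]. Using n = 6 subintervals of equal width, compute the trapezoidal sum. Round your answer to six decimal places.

Δs = (4.5 − 2.5)/6 = 1/3.
h(2.5) = -23, h(17/6) = -265/9, h(19/6) = -331/9, h(3.5) = -45, h(23/6) = -487/9, h(25/6) = -577/9, h(4.5) = -75.
T_6 = (Δs/2)·[h(s_0) + 2h(s_1) + ... + 2h(s_{5}) + h(s_6)].
Sum ≈ -92.814815.

-92.814815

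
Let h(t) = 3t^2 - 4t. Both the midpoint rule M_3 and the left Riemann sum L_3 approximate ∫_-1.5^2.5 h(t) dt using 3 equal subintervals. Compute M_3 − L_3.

-8

M_3 ≈ 9.222222.
L_3 ≈ 17.222222.
M_3 − L_3 = -8.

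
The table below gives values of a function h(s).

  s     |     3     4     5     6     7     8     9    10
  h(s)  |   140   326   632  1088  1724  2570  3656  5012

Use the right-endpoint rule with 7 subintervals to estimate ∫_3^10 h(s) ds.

Δs = 1.
Sum = 1·[326 + 632 + 1088 + 1724 + 2570 + 3656 + 5012] = 15008.

15008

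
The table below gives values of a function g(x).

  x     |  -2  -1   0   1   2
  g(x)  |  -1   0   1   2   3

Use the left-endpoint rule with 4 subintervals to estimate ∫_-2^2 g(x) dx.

2

Δx = 1.
Sum = 1·[(-1) + 0 + 1 + 2] = 2.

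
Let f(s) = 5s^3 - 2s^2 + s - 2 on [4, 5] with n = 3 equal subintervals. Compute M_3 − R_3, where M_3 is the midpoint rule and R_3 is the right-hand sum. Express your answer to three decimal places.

M_3 ≈ 422.47685.
R_3 ≈ 472.29630.
M_3 − R_3 ≈ -49.819.

-49.819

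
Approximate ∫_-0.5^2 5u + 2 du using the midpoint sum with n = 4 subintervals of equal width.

Δu = (2 − (-0.5))/4 = 0.625.
Midpoints: -0.1875, 0.4375, 1.0625, 1.6875.
f(-0.1875) = 1.0625, f(0.4375) = 4.1875, f(1.0625) = 7.3125, f(1.6875) = 10.4375.
Sum = Δu · [f(-0.1875) + f(0.4375) + f(1.0625) + f(1.6875)].
Sum = 14.375.

14.375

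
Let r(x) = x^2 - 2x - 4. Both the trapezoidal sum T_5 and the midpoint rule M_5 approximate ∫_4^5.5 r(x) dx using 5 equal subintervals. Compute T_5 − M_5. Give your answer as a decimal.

0.03375

T_5 = 13.8975.
M_5 = 13.86375.
T_5 − M_5 = 0.03375.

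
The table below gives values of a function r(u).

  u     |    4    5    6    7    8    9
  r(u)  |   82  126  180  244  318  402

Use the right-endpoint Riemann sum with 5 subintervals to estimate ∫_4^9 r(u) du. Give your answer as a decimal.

Δu = 1.
Sum = 1·[126 + 180 + 244 + 318 + 402] = 1270.

1270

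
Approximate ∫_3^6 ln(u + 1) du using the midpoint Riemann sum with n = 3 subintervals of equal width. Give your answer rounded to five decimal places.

5.08063

Δu = (6 − 3)/3 = 1.
Midpoints: 3.5, 4.5, 5.5.
f(3.5) ≈ 1.50408, f(4.5) ≈ 1.70475, f(5.5) ≈ 1.87180.
Sum = Δu · [f(3.5) + f(4.5) + f(5.5)].
Sum ≈ 5.08063.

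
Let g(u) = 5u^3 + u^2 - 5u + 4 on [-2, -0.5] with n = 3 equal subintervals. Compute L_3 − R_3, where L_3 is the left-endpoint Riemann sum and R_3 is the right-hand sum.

L_3 = -10.0625.
R_3 = 4.
L_3 − R_3 = -14.0625.

-14.0625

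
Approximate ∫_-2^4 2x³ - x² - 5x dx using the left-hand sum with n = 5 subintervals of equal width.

12

Δx = (4 − (-2))/5 = 1.2.
Left endpoints: -2, -0.8, 0.4, 1.6, 2.8.
f(-2) = -10, f(-0.8) = 2.336, f(0.4) = -2.032, f(1.6) = -2.368, f(2.8) = 22.064.
Sum = Δx · [f(-2) + f(-0.8) + f(0.4) + f(1.6) + f(2.8)].
Sum = 12.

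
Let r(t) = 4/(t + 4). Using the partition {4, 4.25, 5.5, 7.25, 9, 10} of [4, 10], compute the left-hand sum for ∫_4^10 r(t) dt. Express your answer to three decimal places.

2.398

Subinterval widths: 0.25, 1.25, 1.75, 1.75, 1.
Left endpoints: 4, 4.25, 5.5, 7.25, 9.
r(4) = 0.5, r(4.25) = 16/33, r(5.5) = 8/19, r(7.25) = 16/45, r(9) = 4/13.
Sum = Σ Δt_i · r(t_i).
Sum ≈ 2.398.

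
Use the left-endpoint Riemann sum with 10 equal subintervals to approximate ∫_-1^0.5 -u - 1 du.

Δu = (0.5 − (-1))/10 = 0.15.
Left endpoints: -1, -0.85, -0.7, -0.55, -0.4, -0.25, -0.1, 0.05, 0.2, 0.35.
f(-1) = 0, f(-0.85) = -0.15, f(-0.7) = -0.3, f(-0.55) = -0.45, f(-0.4) = -0.6, f(-0.25) = -0.75, f(-0.1) = -0.9, f(0.05) = -1.05, f(0.2) = -1.2, f(0.35) = -1.35.
Sum = Δu · [f(-1) + f(-0.85) + f(-0.7) + ...].
Sum = -1.0125.

-1.0125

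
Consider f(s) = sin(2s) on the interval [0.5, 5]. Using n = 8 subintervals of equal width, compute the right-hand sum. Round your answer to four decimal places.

Δs = (5 − 0.5)/8 = 0.5625.
Right endpoints: 1.0625, 1.625, 2.1875, 2.75, 3.3125, 3.875, 4.4375, 5.
f(1.0625) ≈ 0.8503, f(1.625) ≈ -0.1082, f(2.1875) ≈ -0.9436, f(2.75) ≈ -0.7055, f(3.3125) ≈ 0.3352, f(3.875) ≈ 0.9946, f(4.4375) ≈ 0.5225, f(5) ≈ -0.5440.
Sum = Δs · [f(1.0625) + f(1.625) + f(2.1875) + ...].
Sum ≈ 0.2257.

0.2257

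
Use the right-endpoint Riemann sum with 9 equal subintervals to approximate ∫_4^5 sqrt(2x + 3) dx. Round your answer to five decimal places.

3.47912

Δx = (5 − 4)/9 = 1/9.
Right endpoints: 37/9, 38/9, 13/3, 40/9, 41/9, 14/3, 43/9, 44/9, 5.
f(37/9) ≈ 3.34996, f(38/9) ≈ 3.38296, f(13/3) ≈ 3.41565, f(40/9) ≈ 3.44803, f(41/9) ≈ 3.48010, f(14/3) ≈ 3.51188, f(43/9) ≈ 3.54338, f(44/9) ≈ 3.57460, f(5) ≈ 3.60555.
Sum = Δx · [f(37/9) + f(38/9) + f(13/3) + ...].
Sum ≈ 3.47912.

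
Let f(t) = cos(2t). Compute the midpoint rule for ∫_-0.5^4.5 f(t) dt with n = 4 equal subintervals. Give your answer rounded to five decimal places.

0.82561

Δt = (4.5 − (-0.5))/4 = 1.25.
Midpoints: 0.125, 1.375, 2.625, 3.875.
f(0.125) ≈ 0.96891, f(1.375) ≈ -0.92430, f(2.625) ≈ 0.51209, f(3.875) ≈ 0.10379.
Sum = Δt · [f(0.125) + f(1.375) + f(2.625) + f(3.875)].
Sum ≈ 0.82561.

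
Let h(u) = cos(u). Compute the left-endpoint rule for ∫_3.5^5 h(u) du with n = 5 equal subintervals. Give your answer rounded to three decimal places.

Δu = (5 − 3.5)/5 = 0.3.
Left endpoints: 3.5, 3.8, 4.1, 4.4, 4.7.
h(3.5) ≈ -0.936, h(3.8) ≈ -0.791, h(4.1) ≈ -0.575, h(4.4) ≈ -0.307, h(4.7) ≈ -0.012.
Sum = Δu · [h(3.5) + h(3.8) + h(4.1) + h(4.4) + h(4.7)].
Sum ≈ -0.787.

-0.787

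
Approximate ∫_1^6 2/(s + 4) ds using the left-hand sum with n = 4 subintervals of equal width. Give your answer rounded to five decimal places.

1.51905

Δs = (6 − 1)/4 = 1.25.
Left endpoints: 1, 2.25, 3.5, 4.75.
f(1) = 0.4, f(2.25) = 0.32, f(3.5) = 4/15, f(4.75) = 8/35.
Sum = Δs · [f(1) + f(2.25) + f(3.5) + f(4.75)].
Sum ≈ 1.51905.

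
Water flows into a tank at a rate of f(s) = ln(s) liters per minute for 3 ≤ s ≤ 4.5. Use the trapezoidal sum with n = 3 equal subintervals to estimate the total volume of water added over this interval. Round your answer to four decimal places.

Δs = (4.5 − 3)/3 = 0.5.
f(3) ≈ 1.0986, f(3.5) ≈ 1.2528, f(4) ≈ 1.3863, f(4.5) ≈ 1.5041.
T_3 = (Δs/2)·[f(s_0) + 2f(s_1) + 2f(s_2) + f(s_3)].
Sum ≈ 1.9702.

1.9702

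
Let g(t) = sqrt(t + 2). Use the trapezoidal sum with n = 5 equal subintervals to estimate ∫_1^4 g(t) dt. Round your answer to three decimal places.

Δt = (4 − 1)/5 = 0.6.
g(1) ≈ 1.732, g(1.6) ≈ 1.897, g(2.2) ≈ 2.049, g(2.8) ≈ 2.191, g(3.4) ≈ 2.324, g(4) ≈ 2.449.
T_5 = (Δt/2)·[g(t_0) + 2g(t_1) + ... + 2g(t_{4}) + g(t_5)].
Sum ≈ 6.331.

6.331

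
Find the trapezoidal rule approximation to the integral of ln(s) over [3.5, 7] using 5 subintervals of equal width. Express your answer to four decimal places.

Δs = (7 − 3.5)/5 = 0.7.
f(3.5) ≈ 1.2528, f(4.2) ≈ 1.4351, f(4.9) ≈ 1.5892, f(5.6) ≈ 1.7228, f(6.3) ≈ 1.8405, f(7) ≈ 1.9459.
T_5 = (Δs/2)·[f(s_0) + 2f(s_1) + ... + 2f(s_{4}) + f(s_5)].
Sum ≈ 5.7309.

5.7309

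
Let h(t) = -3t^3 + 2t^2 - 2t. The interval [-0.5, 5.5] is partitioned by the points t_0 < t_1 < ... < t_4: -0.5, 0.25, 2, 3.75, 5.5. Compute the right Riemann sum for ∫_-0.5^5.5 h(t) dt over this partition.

-1062.921875

Subinterval widths: 0.75, 1.75, 1.75, 1.75.
Right endpoints: 0.25, 2, 3.75, 5.5.
h(0.25) = -0.421875, h(2) = -20, h(3.75) = -137.578125, h(5.5) = -449.625.
Sum = Σ Δt_i · h(t_i).
Sum = -1062.921875.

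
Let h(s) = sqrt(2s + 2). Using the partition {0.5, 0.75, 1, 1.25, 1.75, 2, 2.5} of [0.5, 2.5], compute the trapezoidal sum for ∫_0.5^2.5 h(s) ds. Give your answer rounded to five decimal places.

Subinterval widths: 0.25, 0.25, 0.25, 0.5, 0.25, 0.5.
h(0.5) ≈ 1.73205, h(0.75) ≈ 1.87083, h(1) ≈ 2.00000, h(1.25) ≈ 2.12132, h(1.75) ≈ 2.34521, h(2) ≈ 2.44949, h(2.5) ≈ 2.64575.
On each subinterval the trapezoid contributes (Δs_i/2)·[h(s_{i-1}) + h(s_i)].
Sum ≈ 4.43916.

4.43916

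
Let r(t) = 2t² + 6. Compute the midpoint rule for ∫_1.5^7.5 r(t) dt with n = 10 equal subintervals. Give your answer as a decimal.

314.64

Δt = (7.5 − 1.5)/10 = 0.6.
Midpoints: 1.8, 2.4, 3, 3.6, 4.2, 4.8, 5.4, 6, 6.6, 7.2.
r(1.8) = 12.48, r(2.4) = 17.52, r(3) = 24, r(3.6) = 31.92, r(4.2) = 41.28, r(4.8) = 52.08, r(5.4) = 64.32, r(6) = 78, r(6.6) = 93.12, r(7.2) = 109.68.
Sum = Δt · [r(1.8) + r(2.4) + r(3) + ...].
Sum = 314.64.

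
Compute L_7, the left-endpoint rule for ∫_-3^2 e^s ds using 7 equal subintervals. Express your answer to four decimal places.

Δs = (2 − (-3))/7 = 5/7.
Left endpoints: -3, -16/7, -11/7, -6/7, -1/7, 4/7, 9/7.
f(-3) ≈ 0.0498, f(-16/7) ≈ 0.1017, f(-11/7) ≈ 0.2077, f(-6/7) ≈ 0.4244, f(-1/7) ≈ 0.8669, f(4/7) ≈ 1.7708, f(9/7) ≈ 3.6173.
Sum = Δs · [f(-3) + f(-16/7) + f(-11/7) + ...].
Sum ≈ 5.0275.

5.0275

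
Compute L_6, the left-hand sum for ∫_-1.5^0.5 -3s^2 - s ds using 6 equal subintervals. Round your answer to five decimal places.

-3.27778

Δs = (0.5 − (-1.5))/6 = 1/3.
Left endpoints: -1.5, -7/6, -5/6, -0.5, -1/6, 1/6.
f(-1.5) = -5.25, f(-7/6) = -35/12, f(-5/6) = -1.25, f(-0.5) = -0.25, f(-1/6) = 1/12, f(1/6) = -0.25.
Sum = Δs · [f(-1.5) + f(-7/6) + f(-5/6) + ...].
Sum ≈ -3.27778.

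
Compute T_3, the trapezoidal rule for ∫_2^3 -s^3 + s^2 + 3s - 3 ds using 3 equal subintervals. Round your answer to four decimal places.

Δs = (3 − 2)/3 = 1/3.
f(2) = -1, f(7/3) = -88/27, f(8/3) = -185/27, f(3) = -12.
T_3 = (Δs/2)·[f(s_0) + 2f(s_1) + 2f(s_2) + f(s_3)].
Sum ≈ -5.5370.

-5.5370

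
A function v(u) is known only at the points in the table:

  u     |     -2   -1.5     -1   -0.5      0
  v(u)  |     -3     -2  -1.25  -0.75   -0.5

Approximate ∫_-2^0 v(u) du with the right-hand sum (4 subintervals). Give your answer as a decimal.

Δu = 0.5.
Sum = 0.5·[(-2) + (-1.25) + (-0.75) + (-0.5)] = -2.25.

-2.25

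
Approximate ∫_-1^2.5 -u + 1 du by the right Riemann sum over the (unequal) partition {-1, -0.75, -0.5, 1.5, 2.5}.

-1.6875

Subinterval widths: 0.25, 0.25, 2, 1.
Right endpoints: -0.75, -0.5, 1.5, 2.5.
f(-0.75) = 1.75, f(-0.5) = 1.5, f(1.5) = -0.5, f(2.5) = -1.5.
Sum = Σ Δu_i · f(u_i).
Sum = -1.6875.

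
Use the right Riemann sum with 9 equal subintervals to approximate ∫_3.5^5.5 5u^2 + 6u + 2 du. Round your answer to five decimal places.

Δu = (5.5 − 3.5)/9 = 2/9.
Right endpoints: 67/18, 71/18, 25/6, 79/18, 83/18, 29/6, 91/18, 95/18, 5.5.
f(67/18) = 30329/324, f(71/18) = 33521/324, f(25/6) = 4097/36, f(79/18) = 40385/324, f(83/18) = 44057/324, f(29/6) = 5321/36, f(91/18) = 51881/324, f(95/18) = 56033/324, f(5.5) = 186.25.
Sum = Δu · [f(67/18) + f(71/18) + f(25/6) + ...].
Sum ≈ 275.24897.

275.24897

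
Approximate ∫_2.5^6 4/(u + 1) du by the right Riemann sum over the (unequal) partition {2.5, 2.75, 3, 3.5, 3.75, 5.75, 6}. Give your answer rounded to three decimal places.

2.500

Subinterval widths: 0.25, 0.25, 0.5, 0.25, 2, 0.25.
Right endpoints: 2.75, 3, 3.5, 3.75, 5.75, 6.
f(2.75) = 16/15, f(3) = 1, f(3.5) = 8/9, f(3.75) = 16/19, f(5.75) = 16/27, f(6) = 4/7.
Sum = Σ Δu_i · f(u_i).
Sum ≈ 2.500.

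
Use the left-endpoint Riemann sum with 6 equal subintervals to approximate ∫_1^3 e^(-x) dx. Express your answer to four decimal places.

0.3740

Δx = (3 − 1)/6 = 1/3.
Left endpoints: 1, 4/3, 5/3, 2, 7/3, 8/3.
f(1) ≈ 0.3679, f(4/3) ≈ 0.2636, f(5/3) ≈ 0.1889, f(2) ≈ 0.1353, f(7/3) ≈ 0.0970, f(8/3) ≈ 0.0695.
Sum = Δx · [f(1) + f(4/3) + f(5/3) + ...].
Sum ≈ 0.3740.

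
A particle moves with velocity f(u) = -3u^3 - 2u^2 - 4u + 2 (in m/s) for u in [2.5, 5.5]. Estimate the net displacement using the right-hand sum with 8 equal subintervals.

Δu = (5.5 − 2.5)/8 = 0.375.
Right endpoints: 2.875, 3.25, 3.625, 4, 4.375, 4.75, 5.125, 5.5.
f(2.875) = -49829/512, f(3.25) = -135.109375, f(3.625) = -93023/512, f(4) = -238, f(4.375) = -156161/512, f(4.75) = -383.640625, f(5.125) = -243131/512, f(5.5) = -579.625.
Sum = Δu · [f(2.875) + f(3.25) + f(3.625) + ...].
Sum = -898.21875.

-898.21875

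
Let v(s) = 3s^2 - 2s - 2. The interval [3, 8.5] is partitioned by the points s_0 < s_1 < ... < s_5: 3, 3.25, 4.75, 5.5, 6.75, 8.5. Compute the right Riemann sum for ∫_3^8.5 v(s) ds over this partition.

Subinterval widths: 0.25, 1.5, 0.75, 1.25, 1.75.
Right endpoints: 3.25, 4.75, 5.5, 6.75, 8.5.
v(3.25) = 23.1875, v(4.75) = 56.1875, v(5.5) = 77.75, v(6.75) = 121.1875, v(8.5) = 197.75.
Sum = Σ Δs_i · v(s_i).
Sum = 645.9375.

645.9375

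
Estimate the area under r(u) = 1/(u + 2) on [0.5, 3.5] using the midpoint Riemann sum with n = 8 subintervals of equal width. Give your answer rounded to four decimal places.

0.7877

Δu = (3.5 − 0.5)/8 = 0.375.
Midpoints: 0.6875, 1.0625, 1.4375, 1.8125, 2.1875, 2.5625, 2.9375, 3.3125.
r(0.6875) = 16/43, r(1.0625) = 16/49, r(1.4375) = 16/55, r(1.8125) = 16/61, r(2.1875) = 16/67, r(2.5625) = 16/73, r(2.9375) = 16/79, r(3.3125) = 16/85.
Sum = Δu · [r(0.6875) + r(1.0625) + r(1.4375) + ...].
Sum ≈ 0.7877.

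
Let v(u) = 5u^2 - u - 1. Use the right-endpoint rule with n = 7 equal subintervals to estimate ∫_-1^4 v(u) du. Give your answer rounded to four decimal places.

Δu = (4 − (-1))/7 = 5/7.
Right endpoints: -2/7, 3/7, 8/7, 13/7, 18/7, 23/7, 4.
v(-2/7) = -15/49, v(3/7) = -25/49, v(8/7) = 215/49, v(13/7) = 705/49, v(18/7) = 1445/49, v(23/7) = 2435/49, v(4) = 75.
Sum = Δu · [v(-2/7) + v(3/7) + v(8/7) + ...].
Sum ≈ 122.9592.

122.9592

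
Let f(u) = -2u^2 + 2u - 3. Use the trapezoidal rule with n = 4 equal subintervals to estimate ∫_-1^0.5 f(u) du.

Δu = (0.5 − (-1))/4 = 0.375.
f(-1) = -7, f(-0.625) = -5.03125, f(-0.25) = -3.625, f(0.125) = -2.78125, f(0.5) = -2.5.
T_4 = (Δu/2)·[f(u_0) + 2f(u_1) + 2f(u_2) + 2f(u_3) + f(u_4)].
Sum = -6.0703125.

-6.0703125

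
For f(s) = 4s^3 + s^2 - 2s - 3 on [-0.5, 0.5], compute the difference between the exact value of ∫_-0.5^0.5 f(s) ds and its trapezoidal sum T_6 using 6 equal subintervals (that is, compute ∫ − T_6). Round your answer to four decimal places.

Exact integral: ∫_-0.5^0.5 f(s) ds ≈ -2.916667.
T_6 ≈ -2.912037.
Error ≈ -2.916667 − (-2.912037) ≈ -0.0046.

-0.0046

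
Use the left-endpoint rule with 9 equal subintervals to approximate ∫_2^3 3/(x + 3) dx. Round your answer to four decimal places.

Δx = (3 − 2)/9 = 1/9.
Left endpoints: 2, 19/9, 20/9, 7/3, 22/9, 23/9, 8/3, 25/9, 26/9.
f(2) = 0.6, f(19/9) = 27/46, f(20/9) = 27/47, f(7/3) = 0.5625, f(22/9) = 27/49, f(23/9) = 0.54, f(8/3) = 9/17, f(25/9) = 27/52, f(26/9) = 27/53.
Sum = Δx · [f(2) + f(19/9) + f(20/9) + ...].
Sum ≈ 0.5526.

0.5526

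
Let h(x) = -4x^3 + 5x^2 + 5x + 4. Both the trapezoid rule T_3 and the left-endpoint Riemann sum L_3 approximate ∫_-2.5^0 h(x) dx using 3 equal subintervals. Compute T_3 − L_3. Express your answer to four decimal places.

T_3 ≈ 65.266204.
L_3 ≈ 99.120370.
T_3 − L_3 ≈ -33.8542.

-33.8542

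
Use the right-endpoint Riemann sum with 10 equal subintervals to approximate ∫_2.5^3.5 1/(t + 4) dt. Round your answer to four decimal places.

0.1421

Δt = (3.5 − 2.5)/10 = 0.1.
Right endpoints: 2.6, 2.7, 2.8, 2.9, 3, 3.1, 3.2, 3.3, 3.4, 3.5.
f(2.6) = 5/33, f(2.7) = 10/67, f(2.8) = 5/34, f(2.9) = 10/69, f(3) = 1/7, f(3.1) = 10/71, f(3.2) = 5/36, f(3.3) = 10/73, f(3.4) = 5/37, f(3.5) = 2/15.
Sum = Δt · [f(2.6) + f(2.7) + f(2.8) + ...].
Sum ≈ 0.1421.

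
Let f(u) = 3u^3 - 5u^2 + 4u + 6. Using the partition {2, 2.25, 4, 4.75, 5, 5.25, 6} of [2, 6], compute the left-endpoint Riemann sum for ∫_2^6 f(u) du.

Subinterval widths: 0.25, 1.75, 0.75, 0.25, 0.25, 0.75.
Left endpoints: 2, 2.25, 4, 4.75, 5, 5.25.
f(2) = 18, f(2.25) = 23.859375, f(4) = 134, f(4.75) = 233.703125, f(5) = 276, f(5.25) = 323.296875.
Sum = Σ Δu_i · f(u_i).
Sum = 516.65234375.

516.65234375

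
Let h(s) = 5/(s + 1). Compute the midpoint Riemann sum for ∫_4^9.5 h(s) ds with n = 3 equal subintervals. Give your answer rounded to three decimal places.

3.689

Δs = (9.5 − 4)/3 = 11/6.
Midpoints: 59/12, 6.75, 103/12.
h(59/12) = 60/71, h(6.75) = 20/31, h(103/12) = 12/23.
Sum = Δs · [h(59/12) + h(6.75) + h(103/12)].
Sum ≈ 3.689.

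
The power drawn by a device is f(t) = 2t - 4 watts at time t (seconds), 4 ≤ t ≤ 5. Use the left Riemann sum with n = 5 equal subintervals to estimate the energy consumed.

Δt = (5 − 4)/5 = 0.2.
Left endpoints: 4, 4.2, 4.4, 4.6, 4.8.
f(4) = 4, f(4.2) = 4.4, f(4.4) = 4.8, f(4.6) = 5.2, f(4.8) = 5.6.
Sum = Δt · [f(4) + f(4.2) + f(4.4) + f(4.6) + f(4.8)].
Sum = 4.8.

4.8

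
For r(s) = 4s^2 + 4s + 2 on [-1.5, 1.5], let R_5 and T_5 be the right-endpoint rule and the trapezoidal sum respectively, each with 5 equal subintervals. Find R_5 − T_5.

3.6

R_5 = 19.32.
T_5 = 15.72.
R_5 − T_5 = 3.6.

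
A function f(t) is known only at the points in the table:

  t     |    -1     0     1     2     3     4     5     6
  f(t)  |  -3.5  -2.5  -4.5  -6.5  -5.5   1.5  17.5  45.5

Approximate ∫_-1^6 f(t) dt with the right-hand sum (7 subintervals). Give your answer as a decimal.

Δt = 1.
Sum = 1·[(-2.5) + (-4.5) + (-6.5) + (-5.5) + 1.5 + 17.5 + 45.5] = 45.5.

45.5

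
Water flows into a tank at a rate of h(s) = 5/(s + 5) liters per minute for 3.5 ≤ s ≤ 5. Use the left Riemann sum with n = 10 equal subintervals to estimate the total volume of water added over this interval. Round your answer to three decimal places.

Δs = (5 − 3.5)/10 = 0.15.
Left endpoints: 3.5, 3.65, 3.8, 3.95, 4.1, 4.25, 4.4, 4.55, 4.7, 4.85.
h(3.5) = 10/17, h(3.65) = 100/173, h(3.8) = 25/44, h(3.95) = 100/179, h(4.1) = 50/91, h(4.25) = 20/37, h(4.4) = 25/47, h(4.55) = 100/191, h(4.7) = 50/97, h(4.85) = 100/197.
Sum = Δs · [h(3.5) + h(3.65) + h(3.8) + ...].
Sum ≈ 0.819.

0.819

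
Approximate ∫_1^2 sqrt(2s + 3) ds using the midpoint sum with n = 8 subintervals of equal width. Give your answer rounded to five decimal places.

2.44668

Δs = (2 − 1)/8 = 0.125.
Midpoints: 1.0625, 1.1875, 1.3125, 1.4375, 1.5625, 1.6875, 1.8125, 1.9375.
f(1.0625) ≈ 2.26385, f(1.1875) ≈ 2.31840, f(1.3125) ≈ 2.37171, f(1.4375) ≈ 2.42384, f(1.5625) ≈ 2.47487, f(1.6875) ≈ 2.52488, f(1.8125) ≈ 2.57391, f(1.9375) ≈ 2.62202.
Sum = Δs · [f(1.0625) + f(1.1875) + f(1.3125) + ...].
Sum ≈ 2.44668.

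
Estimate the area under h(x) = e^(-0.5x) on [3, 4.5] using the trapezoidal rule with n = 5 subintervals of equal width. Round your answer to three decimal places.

Δx = (4.5 − 3)/5 = 0.3.
h(3) ≈ 0.223, h(3.3) ≈ 0.192, h(3.6) ≈ 0.165, h(3.9) ≈ 0.142, h(4.2) ≈ 0.122, h(4.5) ≈ 0.105.
T_5 = (Δx/2)·[h(x_0) + 2h(x_1) + ... + 2h(x_{4}) + h(x_5)].
Sum ≈ 0.236.

0.236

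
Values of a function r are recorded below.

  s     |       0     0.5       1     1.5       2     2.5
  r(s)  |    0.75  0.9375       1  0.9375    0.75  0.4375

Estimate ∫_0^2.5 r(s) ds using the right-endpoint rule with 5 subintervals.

Δs = 0.5.
Sum = 0.5·[0.9375 + 1 + 0.9375 + 0.75 + 0.4375] = 2.03125.

2.03125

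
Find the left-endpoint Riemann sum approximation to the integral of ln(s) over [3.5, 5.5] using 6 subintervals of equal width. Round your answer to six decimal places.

Δs = (5.5 − 3.5)/6 = 1/3.
Left endpoints: 3.5, 23/6, 25/6, 4.5, 29/6, 31/6.
f(3.5) ≈ 1.252763, f(23/6) ≈ 1.343735, f(25/6) ≈ 1.427116, f(4.5) ≈ 1.504077, f(29/6) ≈ 1.575536, f(31/6) ≈ 1.642228.
Sum = Δs · [f(3.5) + f(23/6) + f(25/6) + ...].
Sum ≈ 2.915152.

2.915152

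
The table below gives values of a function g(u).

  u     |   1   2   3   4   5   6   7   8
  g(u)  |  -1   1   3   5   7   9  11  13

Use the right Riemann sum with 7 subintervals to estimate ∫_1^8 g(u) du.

49

Δu = 1.
Sum = 1·[1 + 3 + 5 + 7 + 9 + 11 + 13] = 49.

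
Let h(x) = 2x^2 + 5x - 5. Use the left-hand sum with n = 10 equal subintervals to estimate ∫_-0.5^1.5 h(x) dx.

-4.04

Δx = (1.5 − (-0.5))/10 = 0.2.
Left endpoints: -0.5, -0.3, -0.1, 0.1, 0.3, 0.5, 0.7, 0.9, 1.1, 1.3.
h(-0.5) = -7, h(-0.3) = -6.32, h(-0.1) = -5.48, h(0.1) = -4.48, h(0.3) = -3.32, h(0.5) = -2, h(0.7) = -0.52, h(0.9) = 1.12, h(1.1) = 2.92, h(1.3) = 4.88.
Sum = Δx · [h(-0.5) + h(-0.3) + h(-0.1) + ...].
Sum = -4.04.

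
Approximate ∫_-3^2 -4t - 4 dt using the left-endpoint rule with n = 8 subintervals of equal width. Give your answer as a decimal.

-3.75

Δt = (2 − (-3))/8 = 0.625.
Left endpoints: -3, -2.375, -1.75, -1.125, -0.5, 0.125, 0.75, 1.375.
f(-3) = 8, f(-2.375) = 5.5, f(-1.75) = 3, f(-1.125) = 0.5, f(-0.5) = -2, f(0.125) = -4.5, f(0.75) = -7, f(1.375) = -9.5.
Sum = Δt · [f(-3) + f(-2.375) + f(-1.75) + ...].
Sum = -3.75.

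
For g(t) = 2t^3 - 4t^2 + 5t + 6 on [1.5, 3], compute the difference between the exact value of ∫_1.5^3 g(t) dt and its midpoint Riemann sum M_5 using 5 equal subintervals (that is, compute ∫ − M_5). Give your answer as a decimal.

Exact integral: ∫_1.5^3 g(t) dt = 32.34375.
M_5 = 32.236875.
Error = 32.34375 − 32.236875 = 0.106875.

0.106875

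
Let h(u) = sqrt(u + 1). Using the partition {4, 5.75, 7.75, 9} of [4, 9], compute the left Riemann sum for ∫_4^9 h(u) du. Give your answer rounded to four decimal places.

Subinterval widths: 1.75, 2, 1.25.
Left endpoints: 4, 5.75, 7.75.
h(4) ≈ 2.2361, h(5.75) ≈ 2.5981, h(7.75) ≈ 2.9580.
Sum = Σ Δu_i · h(u_i).
Sum ≈ 12.8068.

12.8068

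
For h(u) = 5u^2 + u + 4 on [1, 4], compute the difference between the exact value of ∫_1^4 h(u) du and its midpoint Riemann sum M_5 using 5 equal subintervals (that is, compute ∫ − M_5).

0.45

Exact integral: ∫_1^4 h(u) du = 124.5.
M_5 = 124.05.
Error = 124.5 − 124.05 = 0.45.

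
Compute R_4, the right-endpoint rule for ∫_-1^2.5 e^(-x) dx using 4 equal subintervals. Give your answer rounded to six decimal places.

1.648948

Δx = (2.5 − (-1))/4 = 0.875.
Right endpoints: -0.125, 0.75, 1.625, 2.5.
f(-0.125) ≈ 1.133148, f(0.75) ≈ 0.472367, f(1.625) ≈ 0.196912, f(2.5) ≈ 0.082085.
Sum = Δx · [f(-0.125) + f(0.75) + f(1.625) + f(2.5)].
Sum ≈ 1.648948.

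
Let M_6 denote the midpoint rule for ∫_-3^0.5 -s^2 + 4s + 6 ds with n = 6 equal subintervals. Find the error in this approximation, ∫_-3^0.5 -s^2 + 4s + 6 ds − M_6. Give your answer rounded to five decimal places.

Exact integral: ∫_-3^0.5 f(s) ds ≈ -5.5416667.
M_6 ≈ -5.4424190.
Error ≈ -5.5416667 − (-5.4424190) ≈ -0.09925.

-0.09925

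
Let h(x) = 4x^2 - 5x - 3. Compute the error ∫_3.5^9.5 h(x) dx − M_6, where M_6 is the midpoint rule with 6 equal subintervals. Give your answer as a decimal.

Exact integral: ∫_3.5^9.5 h(x) dx = 873.
M_6 = 871.
Error = 873 − 871 = 2.

2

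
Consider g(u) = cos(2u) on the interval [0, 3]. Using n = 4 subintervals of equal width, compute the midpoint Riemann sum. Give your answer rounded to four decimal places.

Δu = (3 − 0)/4 = 0.75.
Midpoints: 0.375, 1.125, 1.875, 2.625.
g(0.375) ≈ 0.7317, g(1.125) ≈ -0.6282, g(1.875) ≈ -0.8206, g(2.625) ≈ 0.5121.
Sum = Δu · [g(0.375) + g(1.125) + g(1.875) + g(2.625)].
Sum ≈ -0.1537.

-0.1537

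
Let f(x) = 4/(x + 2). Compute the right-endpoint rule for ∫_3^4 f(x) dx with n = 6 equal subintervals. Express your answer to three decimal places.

Δx = (4 − 3)/6 = 1/6.
Right endpoints: 19/6, 10/3, 3.5, 11/3, 23/6, 4.
f(19/6) = 24/31, f(10/3) = 0.75, f(3.5) = 8/11, f(11/3) = 12/17, f(23/6) = 24/35, f(4) = 2/3.
Sum = Δx · [f(19/6) + f(10/3) + f(3.5) + ...].
Sum ≈ 0.718.

0.718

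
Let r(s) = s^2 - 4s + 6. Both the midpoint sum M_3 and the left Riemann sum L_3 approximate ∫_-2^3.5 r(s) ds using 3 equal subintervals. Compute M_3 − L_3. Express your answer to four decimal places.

M_3 ≈ 31.917824.
L_3 ≈ 49.143519.
M_3 − L_3 ≈ -17.2257.

-17.2257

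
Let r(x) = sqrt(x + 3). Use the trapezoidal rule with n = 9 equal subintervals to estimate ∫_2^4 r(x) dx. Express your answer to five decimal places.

4.89314

Δx = (4 − 2)/9 = 2/9.
r(2) ≈ 2.23607, r(20/9) ≈ 2.28522, r(22/9) ≈ 2.33333, r(8/3) ≈ 2.38048, r(26/9) ≈ 2.42670, r(28/9) ≈ 2.47207, r(10/3) ≈ 2.51661, r(32/9) ≈ 2.56038, r(34/9) ≈ 2.60342, r(4) ≈ 2.64575.
T_9 = (Δx/2)·[r(x_0) + 2r(x_1) + ... + 2r(x_{8}) + r(x_9)].
Sum ≈ 4.89314.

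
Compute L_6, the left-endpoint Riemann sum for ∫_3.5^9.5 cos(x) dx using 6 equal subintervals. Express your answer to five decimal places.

0.28263

Δx = (9.5 − 3.5)/6 = 1.
Left endpoints: 3.5, 4.5, 5.5, 6.5, 7.5, 8.5.
f(3.5) ≈ -0.93646, f(4.5) ≈ -0.21080, f(5.5) ≈ 0.70867, f(6.5) ≈ 0.97659, f(7.5) ≈ 0.34664, f(8.5) ≈ -0.60201.
Sum = Δx · [f(3.5) + f(4.5) + f(5.5) + ...].
Sum ≈ 0.28263.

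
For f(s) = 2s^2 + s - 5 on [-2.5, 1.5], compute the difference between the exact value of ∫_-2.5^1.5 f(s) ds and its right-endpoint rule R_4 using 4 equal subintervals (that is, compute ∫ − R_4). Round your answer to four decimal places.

Exact integral: ∫_-2.5^1.5 f(s) ds ≈ -9.333333.
R_4 = -10.
Error ≈ -9.333333 − (-10) ≈ 0.6667.

0.6667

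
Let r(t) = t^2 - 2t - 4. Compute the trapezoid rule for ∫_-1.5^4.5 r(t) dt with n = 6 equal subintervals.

Δt = (4.5 − (-1.5))/6 = 1.
r(-1.5) = 1.25, r(-0.5) = -2.75, r(0.5) = -4.75, r(1.5) = -4.75, r(2.5) = -2.75, r(3.5) = 1.25, r(4.5) = 7.25.
T_6 = (Δt/2)·[r(t_0) + 2r(t_1) + ... + 2r(t_{5}) + r(t_6)].
Sum = -9.5.

-9.5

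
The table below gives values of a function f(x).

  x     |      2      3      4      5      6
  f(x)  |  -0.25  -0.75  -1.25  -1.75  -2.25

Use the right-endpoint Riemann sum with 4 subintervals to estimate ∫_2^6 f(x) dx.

-6

Δx = 1.
Sum = 1·[(-0.75) + (-1.25) + (-1.75) + (-2.25)] = -6.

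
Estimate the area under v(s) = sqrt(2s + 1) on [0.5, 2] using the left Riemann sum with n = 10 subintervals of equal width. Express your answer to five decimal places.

Δs = (2 − 0.5)/10 = 0.15.
Left endpoints: 0.5, 0.65, 0.8, 0.95, 1.1, 1.25, 1.4, 1.55, 1.7, 1.85.
v(0.5) ≈ 1.41421, v(0.65) ≈ 1.51658, v(0.8) ≈ 1.61245, v(0.95) ≈ 1.70294, v(1.1) ≈ 1.78885, v(1.25) ≈ 1.87083, v(1.4) ≈ 1.94936, v(1.55) ≈ 2.02485, v(1.7) ≈ 2.09762, v(1.85) ≈ 2.16795.
Sum = Δs · [v(0.5) + v(0.65) + v(0.8) + ...].
Sum ≈ 2.72184.

2.72184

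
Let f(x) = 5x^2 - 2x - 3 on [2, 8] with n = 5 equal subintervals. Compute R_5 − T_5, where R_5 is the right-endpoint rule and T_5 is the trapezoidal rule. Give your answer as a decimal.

172.8

R_5 = 942.
T_5 = 769.2.
R_5 − T_5 = 172.8.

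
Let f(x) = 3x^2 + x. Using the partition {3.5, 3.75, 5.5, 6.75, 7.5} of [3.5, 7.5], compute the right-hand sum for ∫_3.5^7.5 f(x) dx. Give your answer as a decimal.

491.40625

Subinterval widths: 0.25, 1.75, 1.25, 0.75.
Right endpoints: 3.75, 5.5, 6.75, 7.5.
f(3.75) = 45.9375, f(5.5) = 96.25, f(6.75) = 143.4375, f(7.5) = 176.25.
Sum = Σ Δx_i · f(x_i).
Sum = 491.40625.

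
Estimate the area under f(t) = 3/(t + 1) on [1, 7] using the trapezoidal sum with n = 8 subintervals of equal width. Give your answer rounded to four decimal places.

4.1914

Δt = (7 − 1)/8 = 0.75.
f(1) = 1.5, f(1.75) = 12/11, f(2.5) = 6/7, f(3.25) = 12/17, f(4) = 0.6, f(4.75) = 12/23, f(5.5) = 6/13, f(6.25) = 12/29, f(7) = 0.375.
T_8 = (Δt/2)·[f(t_0) + 2f(t_1) + ... + 2f(t_{7}) + f(t_8)].
Sum ≈ 4.1914.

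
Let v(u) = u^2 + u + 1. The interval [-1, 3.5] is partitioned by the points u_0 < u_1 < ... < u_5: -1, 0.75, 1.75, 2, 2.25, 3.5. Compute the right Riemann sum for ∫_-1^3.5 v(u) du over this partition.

Subinterval widths: 1.75, 1, 0.25, 0.25, 1.25.
Right endpoints: 0.75, 1.75, 2, 2.25, 3.5.
v(0.75) = 2.3125, v(1.75) = 5.8125, v(2) = 7, v(2.25) = 8.3125, v(3.5) = 16.75.
Sum = Σ Δu_i · v(u_i).
Sum = 34.625.

34.625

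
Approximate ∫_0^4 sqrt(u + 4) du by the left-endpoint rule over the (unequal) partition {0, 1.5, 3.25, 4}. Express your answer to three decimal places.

9.124

Subinterval widths: 1.5, 1.75, 0.75.
Left endpoints: 0, 1.5, 3.25.
f(0) ≈ 2.000, f(1.5) ≈ 2.345, f(3.25) ≈ 2.693.
Sum = Σ Δu_i · f(u_i).
Sum ≈ 9.124.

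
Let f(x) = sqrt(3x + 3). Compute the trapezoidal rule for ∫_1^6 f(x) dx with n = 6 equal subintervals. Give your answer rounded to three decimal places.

18.103

Δx = (6 − 1)/6 = 5/6.
f(1) ≈ 2.449, f(11/6) ≈ 2.915, f(8/3) ≈ 3.317, f(3.5) ≈ 3.674, f(13/3) ≈ 4.000, f(31/6) ≈ 4.301, f(6) ≈ 4.583.
T_6 = (Δx/2)·[f(x_0) + 2f(x_1) + ... + 2f(x_{5}) + f(x_6)].
Sum ≈ 18.103.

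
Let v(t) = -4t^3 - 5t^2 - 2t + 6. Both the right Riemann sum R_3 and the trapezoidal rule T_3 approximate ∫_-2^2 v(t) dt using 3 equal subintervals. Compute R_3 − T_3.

R_3 ≈ -56.59259.
T_3 ≈ -8.59259.
R_3 − T_3 = -48.

-48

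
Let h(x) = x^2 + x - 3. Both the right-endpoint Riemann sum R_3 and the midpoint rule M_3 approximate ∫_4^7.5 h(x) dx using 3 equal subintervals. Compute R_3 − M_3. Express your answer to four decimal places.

R_3 ≈ 155.231481.
M_3 ≈ 128.519676.
R_3 − M_3 ≈ 26.7118.

26.7118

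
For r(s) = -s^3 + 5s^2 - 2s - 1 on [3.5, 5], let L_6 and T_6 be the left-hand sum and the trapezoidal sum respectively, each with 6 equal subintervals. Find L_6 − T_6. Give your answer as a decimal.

2.671875

L_6 = 6.44140625.
T_6 = 3.76953125.
L_6 − T_6 = 2.671875.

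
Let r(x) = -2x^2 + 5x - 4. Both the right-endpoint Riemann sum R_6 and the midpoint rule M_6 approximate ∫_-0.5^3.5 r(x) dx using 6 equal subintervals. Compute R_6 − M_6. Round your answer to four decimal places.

R_6 ≈ -16.592593.
M_6 ≈ -14.370370.
R_6 − M_6 ≈ -2.2222.

-2.2222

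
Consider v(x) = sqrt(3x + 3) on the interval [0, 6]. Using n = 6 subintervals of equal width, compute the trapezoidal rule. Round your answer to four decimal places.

20.1865

Δx = (6 − 0)/6 = 1.
v(0) ≈ 1.7321, v(1) ≈ 2.4495, v(2) ≈ 3.0000, v(3) ≈ 3.4641, v(4) ≈ 3.8730, v(5) ≈ 4.2426, v(6) ≈ 4.5826.
T_6 = (Δx/2)·[v(x_0) + 2v(x_1) + ... + 2v(x_{5}) + v(x_6)].
Sum ≈ 20.1865.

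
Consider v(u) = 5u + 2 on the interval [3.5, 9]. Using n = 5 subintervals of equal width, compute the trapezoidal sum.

Δu = (9 − 3.5)/5 = 1.1.
v(3.5) = 19.5, v(4.6) = 25, v(5.7) = 30.5, v(6.8) = 36, v(7.9) = 41.5, v(9) = 47.
T_5 = (Δu/2)·[v(u_0) + 2v(u_1) + ... + 2v(u_{4}) + v(u_5)].
Sum = 182.875.

182.875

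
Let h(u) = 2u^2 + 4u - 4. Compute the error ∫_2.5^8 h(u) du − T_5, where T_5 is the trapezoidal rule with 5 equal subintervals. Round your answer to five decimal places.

-2.21833

Exact integral: ∫_2.5^8 h(u) du ≈ 424.4166667.
T_5 = 426.635.
Error ≈ 424.4166667 − 426.635 ≈ -2.21833.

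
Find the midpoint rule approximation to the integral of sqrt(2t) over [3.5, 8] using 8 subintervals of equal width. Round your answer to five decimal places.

15.16160

Δt = (8 − 3.5)/8 = 0.5625.
Midpoints: 3.78125, 4.34375, 4.90625, 5.46875, 6.03125, 6.59375, 7.15625, 7.71875.
f(3.78125) ≈ 2.75000, f(4.34375) ≈ 2.94746, f(4.90625) ≈ 3.13249, f(5.46875) ≈ 3.30719, f(6.03125) ≈ 3.47311, f(6.59375) ≈ 3.63146, f(7.15625) ≈ 3.78319, f(7.71875) ≈ 3.92906.
Sum = Δt · [f(3.78125) + f(4.34375) + f(4.90625) + ...].
Sum ≈ 15.16160.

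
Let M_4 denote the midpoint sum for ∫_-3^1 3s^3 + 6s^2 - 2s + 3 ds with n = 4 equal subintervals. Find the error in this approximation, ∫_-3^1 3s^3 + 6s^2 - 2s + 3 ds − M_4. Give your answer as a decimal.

-1

Exact integral: ∫_-3^1 f(s) ds = 16.
M_4 = 17.
Error = 16 − 17 = -1.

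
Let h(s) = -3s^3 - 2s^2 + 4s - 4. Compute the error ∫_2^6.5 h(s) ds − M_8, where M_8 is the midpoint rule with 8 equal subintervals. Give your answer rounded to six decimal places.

-4.775757

Exact integral: ∫_2^6.5 h(s) ds = -1446.046875.
M_8 ≈ -1441.27111816.
Error ≈ -1446.046875 − (-1441.27111816) ≈ -4.775757.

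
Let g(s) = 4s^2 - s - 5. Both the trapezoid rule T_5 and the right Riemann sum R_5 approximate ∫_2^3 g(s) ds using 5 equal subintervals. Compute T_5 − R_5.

T_5 = 17.86.
R_5 = 19.76.
T_5 − R_5 = -1.9.

-1.9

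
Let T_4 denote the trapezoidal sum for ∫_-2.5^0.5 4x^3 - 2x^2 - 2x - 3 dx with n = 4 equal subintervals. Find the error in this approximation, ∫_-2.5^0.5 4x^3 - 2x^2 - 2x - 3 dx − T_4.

Exact integral: ∫_-2.5^0.5 f(x) dx = -52.5.
T_4 = -56.4375.
Error = -52.5 − (-56.4375) = 3.9375.

3.9375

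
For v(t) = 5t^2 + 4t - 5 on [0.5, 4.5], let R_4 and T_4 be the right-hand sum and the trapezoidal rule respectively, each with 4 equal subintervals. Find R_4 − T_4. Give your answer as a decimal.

R_4 = 233.
T_4 = 175.
R_4 − T_4 = 58.

58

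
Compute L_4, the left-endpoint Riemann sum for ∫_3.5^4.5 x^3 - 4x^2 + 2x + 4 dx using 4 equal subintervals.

10.46875

Δx = (4.5 − 3.5)/4 = 0.25.
Left endpoints: 3.5, 3.75, 4, 4.25.
f(3.5) = 4.875, f(3.75) = 7.984375, f(4) = 12, f(4.25) = 17.015625.
Sum = Δx · [f(3.5) + f(3.75) + f(4) + f(4.25)].
Sum = 10.46875.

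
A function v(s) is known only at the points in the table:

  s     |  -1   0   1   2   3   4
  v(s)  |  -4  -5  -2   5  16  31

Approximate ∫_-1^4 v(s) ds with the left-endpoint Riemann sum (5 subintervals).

10

Δs = 1.
Sum = 1·[(-4) + (-5) + (-2) + 5 + 16] = 10.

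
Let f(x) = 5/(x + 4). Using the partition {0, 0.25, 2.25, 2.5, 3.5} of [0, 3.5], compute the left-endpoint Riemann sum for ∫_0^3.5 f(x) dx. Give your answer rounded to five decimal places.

3.63467

Subinterval widths: 0.25, 2, 0.25, 1.
Left endpoints: 0, 0.25, 2.25, 2.5.
f(0) = 1.25, f(0.25) = 20/17, f(2.25) = 0.8, f(2.5) = 10/13.
Sum = Σ Δx_i · f(x_i).
Sum ≈ 3.63467.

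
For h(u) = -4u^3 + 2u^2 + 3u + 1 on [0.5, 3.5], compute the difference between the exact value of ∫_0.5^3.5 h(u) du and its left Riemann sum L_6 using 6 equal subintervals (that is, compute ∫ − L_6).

Exact integral: ∫_0.5^3.5 h(u) du = -100.5.
L_6 = -68.75.
Error = -100.5 − (-68.75) = -31.75.

-31.75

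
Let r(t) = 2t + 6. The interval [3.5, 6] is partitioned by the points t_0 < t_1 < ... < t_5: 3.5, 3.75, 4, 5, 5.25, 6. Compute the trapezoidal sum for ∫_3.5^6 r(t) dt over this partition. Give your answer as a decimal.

Subinterval widths: 0.25, 0.25, 1, 0.25, 0.75.
r(3.5) = 13, r(3.75) = 13.5, r(4) = 14, r(5) = 16, r(5.25) = 16.5, r(6) = 18.
On each subinterval the trapezoid contributes (Δt_i/2)·[r(t_{i-1}) + r(t_i)].
Sum = 38.75.

38.75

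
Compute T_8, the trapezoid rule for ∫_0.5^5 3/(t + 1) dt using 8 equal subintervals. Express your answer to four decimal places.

4.1914

Δt = (5 − 0.5)/8 = 0.5625.
f(0.5) = 2, f(1.0625) = 16/11, f(1.625) = 8/7, f(2.1875) = 16/17, f(2.75) = 0.8, f(3.3125) = 16/23, f(3.875) = 8/13, f(4.4375) = 16/29, f(5) = 0.5.
T_8 = (Δt/2)·[f(t_0) + 2f(t_1) + ... + 2f(t_{7}) + f(t_8)].
Sum ≈ 4.1914.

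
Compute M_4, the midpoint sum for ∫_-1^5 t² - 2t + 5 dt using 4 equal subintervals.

46.875

Δt = (5 − (-1))/4 = 1.5.
Midpoints: -0.25, 1.25, 2.75, 4.25.
f(-0.25) = 5.5625, f(1.25) = 4.0625, f(2.75) = 7.0625, f(4.25) = 14.5625.
Sum = Δt · [f(-0.25) + f(1.25) + f(2.75) + f(4.25)].
Sum = 46.875.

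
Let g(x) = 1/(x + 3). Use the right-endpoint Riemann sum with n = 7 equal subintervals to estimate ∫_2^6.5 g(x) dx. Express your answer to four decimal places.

0.6124

Δx = (6.5 − 2)/7 = 9/14.
Right endpoints: 37/14, 23/7, 55/14, 32/7, 73/14, 41/7, 6.5.
g(37/14) = 14/79, g(23/7) = 7/44, g(55/14) = 14/97, g(32/7) = 7/53, g(73/14) = 14/115, g(41/7) = 7/62, g(6.5) = 2/19.
Sum = Δx · [g(37/14) + g(23/7) + g(55/14) + ...].
Sum ≈ 0.6124.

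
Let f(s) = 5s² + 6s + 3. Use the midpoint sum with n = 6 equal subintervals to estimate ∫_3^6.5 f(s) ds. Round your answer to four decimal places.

522.4621

Δs = (6.5 − 3)/6 = 7/12.
Midpoints: 79/24, 3.875, 107/24, 121/24, 5.625, 149/24.
f(79/24) = 44309/576, f(3.875) = 101.328125, f(107/24) = 74381/576, f(121/24) = 92357/576, f(5.625) = 194.953125, f(149/24) = 134189/576.
Sum = Δs · [f(79/24) + f(3.875) + f(107/24) + ...].
Sum ≈ 522.4621.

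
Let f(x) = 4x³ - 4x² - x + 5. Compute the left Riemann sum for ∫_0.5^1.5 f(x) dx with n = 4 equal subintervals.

4.25

Δx = (1.5 − 0.5)/4 = 0.25.
Left endpoints: 0.5, 0.75, 1, 1.25.
f(0.5) = 4, f(0.75) = 3.6875, f(1) = 4, f(1.25) = 5.3125.
Sum = Δx · [f(0.5) + f(0.75) + f(1) + f(1.25)].
Sum = 4.25.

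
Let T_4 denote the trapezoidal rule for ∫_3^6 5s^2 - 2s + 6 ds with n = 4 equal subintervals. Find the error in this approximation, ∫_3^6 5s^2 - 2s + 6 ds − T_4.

-1.40625

Exact integral: ∫_3^6 f(s) ds = 306.
T_4 = 307.40625.
Error = 306 − 307.40625 = -1.40625.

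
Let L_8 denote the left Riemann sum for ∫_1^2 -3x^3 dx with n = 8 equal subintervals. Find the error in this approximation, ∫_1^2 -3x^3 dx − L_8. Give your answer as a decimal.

Exact integral: ∫_1^2 f(x) dx = -11.25.
L_8 = -9.97265625.
Error = -11.25 − (-9.97265625) = -1.27734375.

-1.27734375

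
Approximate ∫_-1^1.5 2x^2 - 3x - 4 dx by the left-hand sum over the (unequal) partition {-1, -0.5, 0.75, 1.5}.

Subinterval widths: 0.5, 1.25, 0.75.
Left endpoints: -1, -0.5, 0.75.
f(-1) = 1, f(-0.5) = -2, f(0.75) = -5.125.
Sum = Σ Δx_i · f(x_i).
Sum = -5.84375.

-5.84375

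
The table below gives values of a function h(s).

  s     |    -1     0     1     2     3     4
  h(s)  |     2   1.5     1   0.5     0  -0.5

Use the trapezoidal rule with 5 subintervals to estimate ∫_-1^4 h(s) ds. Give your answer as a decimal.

Δs = 1.
T_5 = (1/2)·[2 + 2·1.5 + 2·1 + 2·0.5 + 2·0 + (-0.5)] = 3.75.

3.75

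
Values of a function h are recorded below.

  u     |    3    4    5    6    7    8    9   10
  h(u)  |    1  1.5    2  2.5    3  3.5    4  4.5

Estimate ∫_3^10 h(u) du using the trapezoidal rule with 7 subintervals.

Δu = 1.
T_7 = (1/2)·[1 + 2·1.5 + 2·2 + 2·2.5 + 2·3 + 2·3.5 + 2·4 + 4.5] = 19.25.

19.25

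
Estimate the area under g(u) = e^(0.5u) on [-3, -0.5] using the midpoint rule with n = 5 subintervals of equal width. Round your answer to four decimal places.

1.1085

Δu = (-0.5 − (-3))/5 = 0.5.
Midpoints: -2.75, -2.25, -1.75, -1.25, -0.75.
g(-2.75) ≈ 0.2528, g(-2.25) ≈ 0.3247, g(-1.75) ≈ 0.4169, g(-1.25) ≈ 0.5353, g(-0.75) ≈ 0.6873.
Sum = Δu · [g(-2.75) + g(-2.25) + g(-1.75) + g(-1.25) + g(-0.75)].
Sum ≈ 1.1085.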